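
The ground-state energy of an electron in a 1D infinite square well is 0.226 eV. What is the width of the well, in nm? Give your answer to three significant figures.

From E_n = n²h²/(8m_eL²), L = n·h/√(8m_eE_n).
E_1 = 0.226 eV = 3.621×10^-20 J, so L = 1·6.626×10^-34/√(8·9.109×10^-31·3.621×10^-20) = 1.29×10^-9 m = 1.29 nm.

L = 1.29 nm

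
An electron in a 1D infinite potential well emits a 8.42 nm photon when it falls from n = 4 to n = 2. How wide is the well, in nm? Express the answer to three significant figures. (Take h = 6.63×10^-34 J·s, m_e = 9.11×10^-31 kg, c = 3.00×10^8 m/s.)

The photon carries ΔE = hc/λ = 6.63×10^-34·3.00×10^8/8.42×10^-9 m = 2.362×10^-17 J.
Since ΔE = (4² − 2²)E_1, E_1 = 1.968×10^-18 J, and L = h/√(8m_eE_1) = 1.75×10^-10 m = 0.175 nm.

L = 0.175 nm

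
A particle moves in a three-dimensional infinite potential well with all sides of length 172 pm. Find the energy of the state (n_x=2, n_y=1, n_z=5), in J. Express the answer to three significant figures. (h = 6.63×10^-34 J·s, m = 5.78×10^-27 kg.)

For a 3D rectangular well E = (h²/8m)·Σ n_i²/L_i² = (6.63×10^-34)²/(8·5.78×10^-27) · [2²/(172 pm)² + 1²/(172 pm)² + 5²/(172 pm)²].
Evaluating gives E = 9.64×10^-21 J.

E = 9.64×10^-21 J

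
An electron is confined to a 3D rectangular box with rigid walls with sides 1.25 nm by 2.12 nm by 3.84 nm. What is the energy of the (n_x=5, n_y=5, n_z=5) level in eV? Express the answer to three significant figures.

For a 3D rectangular well E = (h²/8m_e)·Σ n_i²/L_i² = (6.626×10^-34)²/(8·9.109×10^-31) · [5²/(1.25 nm)² + 5²/(2.12 nm)² + 5²/(3.84 nm)²].
Evaluating gives E = 1.401×10^-18 J = 8.75 eV.

E = 8.75 eV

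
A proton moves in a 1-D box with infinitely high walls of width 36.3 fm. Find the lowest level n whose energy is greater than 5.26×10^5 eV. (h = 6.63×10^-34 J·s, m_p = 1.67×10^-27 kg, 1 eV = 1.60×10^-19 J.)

n = 2

E_1 = h²/(8m_pL²) = 2.497×10^-14 J = 1.561×10^5 eV.
Need n² > 5.26×10^5/1.561×10^5 = 3.370, i.e. n > 1.836.
The smallest integer satisfying this is n = 2.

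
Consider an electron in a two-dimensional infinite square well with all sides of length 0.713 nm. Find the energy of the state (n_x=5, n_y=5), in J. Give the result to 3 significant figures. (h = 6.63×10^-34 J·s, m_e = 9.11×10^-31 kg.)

For a 2D rectangular well E = (h²/8m_e)·Σ n_i²/L_i² = (6.63×10^-34)²/(8·9.11×10^-31) · [5²/(0.713 nm)² + 5²/(0.713 nm)²].
Evaluating gives E = 5.93×10^-18 J.

E = 5.93×10^-18 J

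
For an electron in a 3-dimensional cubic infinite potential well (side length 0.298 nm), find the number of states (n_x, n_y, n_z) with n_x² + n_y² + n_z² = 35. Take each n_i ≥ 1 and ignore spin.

degeneracy = 6

The level has n_x² + n_y² + n_z² = 35. The ordered positive-integer solutions are (1, 3, 5), (1, 5, 3), (3, 1, 5), (3, 5, 1), (5, 1, 3), (5, 3, 1).
That gives 6 states.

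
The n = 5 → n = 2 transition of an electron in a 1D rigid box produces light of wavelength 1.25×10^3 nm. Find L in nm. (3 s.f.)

L = 2.82 nm

The photon carries ΔE = hc/λ = 6.626×10^-34·2.998×10^8/1.25×10^-6 m = 1.589×10^-19 J.
Since ΔE = (5² − 2²)E_1, E_1 = 7.567×10^-21 J, and L = h/√(8m_eE_1) = 2.82×10^-9 m = 2.82 nm.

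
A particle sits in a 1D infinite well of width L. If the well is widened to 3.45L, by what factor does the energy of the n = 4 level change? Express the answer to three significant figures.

E_n ∝ 1/L², so the energy scales by 1/3.45² = 0.0840.

0.0840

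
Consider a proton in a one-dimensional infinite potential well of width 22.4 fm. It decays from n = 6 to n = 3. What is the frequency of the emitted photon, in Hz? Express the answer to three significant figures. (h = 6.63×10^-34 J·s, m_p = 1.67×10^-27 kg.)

f = 2.67×10^21 Hz

E_1 = h²/(8m_pL²) = 6.557×10^-14 J and ΔE = (6² − 3²)E_1 = 1.770×10^-12 J.
f = ΔE/h = 1.770×10^-12/6.63×10^-34 = 2.67×10^21 Hz.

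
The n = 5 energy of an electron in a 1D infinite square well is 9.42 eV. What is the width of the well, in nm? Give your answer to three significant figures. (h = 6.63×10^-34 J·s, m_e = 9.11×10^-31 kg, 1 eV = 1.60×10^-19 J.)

L = 1.00 nm

From E_n = n²h²/(8m_eL²), L = n·h/√(8m_eE_n).
E_5 = 9.42 eV = 1.507×10^-18 J, so L = 5·6.63×10^-34/√(8·9.11×10^-31·1.507×10^-18) = 1.00×10^-9 m = 1.00 nm.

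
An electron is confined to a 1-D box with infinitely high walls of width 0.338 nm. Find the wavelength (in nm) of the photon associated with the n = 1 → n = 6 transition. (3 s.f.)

E_1 = h²/(8m_eL²) = 5.274×10^-19 J, so ΔE = (6² − 1²)E_1 = 1.846×10^-17 J.
λ = hc/ΔE = (6.626×10^-34·2.998×10^8)/1.846×10^-17 = 1.08×10^-8 m = 10.8 nm.

λ = 10.8 nm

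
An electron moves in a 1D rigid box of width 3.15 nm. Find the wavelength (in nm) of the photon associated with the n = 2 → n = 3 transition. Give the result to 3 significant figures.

E_1 = h²/(8m_eL²) = 6.072×10^-21 J, so ΔE = (3² − 2²)E_1 = 3.036×10^-20 J.
λ = hc/ΔE = (6.626×10^-34·2.998×10^8)/3.036×10^-20 = 6.54×10^-6 m = 6.54×10^3 nm.

λ = 6.54×10^3 nm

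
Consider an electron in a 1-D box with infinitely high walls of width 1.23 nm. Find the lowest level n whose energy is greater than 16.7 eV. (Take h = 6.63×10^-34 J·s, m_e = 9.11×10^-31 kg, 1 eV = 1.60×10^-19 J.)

n = 9

E_1 = h²/(8m_eL²) = 3.987×10^-20 J = 0.2492 eV.
Need n² > 16.7/0.2492 = 67.01, i.e. n > 8.186.
The smallest integer satisfying this is n = 9.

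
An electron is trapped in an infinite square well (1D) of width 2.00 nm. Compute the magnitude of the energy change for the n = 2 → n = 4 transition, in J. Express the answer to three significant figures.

|ΔE| = 1.81×10^-19 J

E_1 = h²/(8m_eL²) = 1.506×10^-20 J.
|ΔE| = |2² − 4²|·E_1 = 12·1.506×10^-20 J = 1.81×10^-19 J.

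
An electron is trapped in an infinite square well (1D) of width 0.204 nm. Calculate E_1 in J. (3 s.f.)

E_1 = 1.45×10^-18 J

For an infinite well E_n = n²h²/(8m_eL²), so E_1 = h²/(8m_eL²) = (6.626×10^-34)²/(8·9.109×10^-31·(2.04×10^-10 m)²) = 1.448×10^-18 J.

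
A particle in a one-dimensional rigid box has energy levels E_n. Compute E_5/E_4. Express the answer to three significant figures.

E_n ∝ n², so E_5/E_4 = 5²/4² = 25/16 = 1.56.

1.56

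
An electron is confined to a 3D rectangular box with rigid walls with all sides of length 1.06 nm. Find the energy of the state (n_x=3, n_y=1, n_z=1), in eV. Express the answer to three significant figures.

E = 3.68 eV

For a 3D rectangular well E = (h²/8m_e)·Σ n_i²/L_i² = (6.626×10^-34)²/(8·9.109×10^-31) · [3²/(1.06 nm)² + 1²/(1.06 nm)² + 1²/(1.06 nm)²].
Evaluating gives E = 5.898×10^-19 J = 3.68 eV.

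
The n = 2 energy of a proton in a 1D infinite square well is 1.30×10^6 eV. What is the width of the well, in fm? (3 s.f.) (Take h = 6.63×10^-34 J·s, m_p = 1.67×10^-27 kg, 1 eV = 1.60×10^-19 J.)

From E_n = n²h²/(8m_pL²), L = n·h/√(8m_pE_n).
E_2 = 1.30×10^6 eV = 2.080×10^-13 J, so L = 2·6.63×10^-34/√(8·1.67×10^-27·2.080×10^-13) = 2.52×10^-14 m = 25.2 fm.

L = 25.2 fm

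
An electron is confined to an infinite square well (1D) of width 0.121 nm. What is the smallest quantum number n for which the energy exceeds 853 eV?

n = 6

E_1 = h²/(8m_eL²) = 4.115×10^-18 J = 25.69 eV.
Need n² > 853/25.69 = 33.20, i.e. n > 5.762.
The smallest integer satisfying this is n = 6.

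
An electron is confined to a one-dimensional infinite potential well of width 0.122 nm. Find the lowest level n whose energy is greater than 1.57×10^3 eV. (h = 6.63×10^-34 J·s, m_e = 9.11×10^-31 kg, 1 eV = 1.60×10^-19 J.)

E_1 = h²/(8m_eL²) = 4.052×10^-18 J = 25.32 eV.
Need n² > 1.57×10^3/25.32 = 62.01, i.e. n > 7.875.
The smallest integer satisfying this is n = 8.

n = 8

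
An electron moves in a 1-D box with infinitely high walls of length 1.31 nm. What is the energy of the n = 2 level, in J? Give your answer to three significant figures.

E_2 = 1.40×10^-19 J

For an infinite well E_n = n²h²/(8m_eL²), so E_1 = h²/(8m_eL²) = (6.626×10^-34)²/(8·9.109×10^-31·(1.31×10^-9 m)²) = 3.511×10^-20 J.
Then E_2 = 2²·E_1 = 4·3.511×10^-20 J = 1.40×10^-19 J.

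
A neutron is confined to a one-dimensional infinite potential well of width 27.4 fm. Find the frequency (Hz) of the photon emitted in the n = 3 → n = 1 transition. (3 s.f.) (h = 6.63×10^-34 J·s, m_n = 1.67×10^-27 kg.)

f = 5.29×10^20 Hz

E_1 = h²/(8m_nL²) = 4.382×10^-14 J and ΔE = (3² − 1²)E_1 = 3.506×10^-13 J.
f = ΔE/h = 3.506×10^-13/6.63×10^-34 = 5.29×10^20 Hz.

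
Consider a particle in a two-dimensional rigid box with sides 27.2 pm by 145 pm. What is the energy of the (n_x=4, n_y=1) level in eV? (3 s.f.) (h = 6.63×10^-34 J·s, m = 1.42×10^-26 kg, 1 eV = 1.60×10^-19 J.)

For a 2D rectangular well E = (h²/8m)·Σ n_i²/L_i² = (6.63×10^-34)²/(8·1.42×10^-26) · [4²/(27.2 pm)² + 1²/(145 pm)²].
Evaluating gives E = 8.387×10^-20 J = 0.524 eV.

E = 0.524 eV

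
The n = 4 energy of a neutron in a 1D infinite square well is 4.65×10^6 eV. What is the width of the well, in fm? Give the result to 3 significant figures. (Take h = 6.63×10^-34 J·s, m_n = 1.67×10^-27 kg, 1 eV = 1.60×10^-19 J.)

L = 26.6 fm

From E_n = n²h²/(8m_nL²), L = n·h/√(8m_nE_n).
E_4 = 4.65×10^6 eV = 7.440×10^-13 J, so L = 4·6.63×10^-34/√(8·1.67×10^-27·7.440×10^-13) = 2.66×10^-14 m = 26.6 fm.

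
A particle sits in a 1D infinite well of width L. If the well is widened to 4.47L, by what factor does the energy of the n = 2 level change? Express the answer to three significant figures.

0.0500

E_n ∝ 1/L², so the energy scales by 1/4.47² = 0.0500.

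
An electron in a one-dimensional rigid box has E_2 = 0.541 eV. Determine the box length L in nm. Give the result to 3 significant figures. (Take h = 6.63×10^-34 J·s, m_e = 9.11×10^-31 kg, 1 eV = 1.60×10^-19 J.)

From E_n = n²h²/(8m_eL²), L = n·h/√(8m_eE_n).
E_2 = 0.541 eV = 8.656×10^-20 J, so L = 2·6.63×10^-34/√(8·9.11×10^-31·8.656×10^-20) = 1.67×10^-9 m = 1.67 nm.

L = 1.67 nm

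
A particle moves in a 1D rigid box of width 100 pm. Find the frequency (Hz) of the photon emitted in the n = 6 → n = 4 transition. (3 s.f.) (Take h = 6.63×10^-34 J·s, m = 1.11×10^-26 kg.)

f = 1.49×10^13 Hz

E_1 = h²/(8mL²) = 4.950×10^-22 J and ΔE = (6² − 4²)E_1 = 9.900×10^-21 J.
f = ΔE/h = 9.900×10^-21/6.63×10^-34 = 1.49×10^13 Hz.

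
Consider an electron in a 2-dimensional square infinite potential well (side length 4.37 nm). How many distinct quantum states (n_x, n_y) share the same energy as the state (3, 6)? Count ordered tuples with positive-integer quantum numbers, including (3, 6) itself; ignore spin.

degeneracy = 2

The level has n_x² + n_y² = 45. The ordered positive-integer solutions are (3, 6), (6, 3).
That gives 2 states.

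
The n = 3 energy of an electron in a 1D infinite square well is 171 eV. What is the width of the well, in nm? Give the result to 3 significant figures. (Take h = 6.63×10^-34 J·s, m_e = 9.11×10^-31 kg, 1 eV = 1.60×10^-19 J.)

L = 0.141 nm

From E_n = n²h²/(8m_eL²), L = n·h/√(8m_eE_n).
E_3 = 171 eV = 2.736×10^-17 J, so L = 3·6.63×10^-34/√(8·9.11×10^-31·2.736×10^-17) = 1.41×10^-10 m = 0.141 nm.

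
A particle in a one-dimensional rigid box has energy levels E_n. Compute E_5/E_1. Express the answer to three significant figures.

E_n ∝ n², so E_5/E_1 = 5²/1² = 25/1 = 25.0.

25.0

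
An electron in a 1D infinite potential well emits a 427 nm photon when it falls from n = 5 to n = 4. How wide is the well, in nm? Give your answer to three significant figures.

The photon carries ΔE = hc/λ = 6.626×10^-34·2.998×10^8/4.27×10^-7 m = 4.652×10^-19 J.
Since ΔE = (5² − 4²)E_1, E_1 = 5.169×10^-20 J, and L = h/√(8m_eE_1) = 1.08×10^-9 m = 1.08 nm.

L = 1.08 nm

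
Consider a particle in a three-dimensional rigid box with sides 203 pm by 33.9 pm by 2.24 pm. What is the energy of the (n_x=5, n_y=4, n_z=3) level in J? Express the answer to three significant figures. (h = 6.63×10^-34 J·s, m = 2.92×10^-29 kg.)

For a 3D rectangular well E = (h²/8m)·Σ n_i²/L_i² = (6.63×10^-34)²/(8·2.92×10^-29) · [5²/(203 pm)² + 4²/(33.9 pm)² + 3²/(2.24 pm)²].
Evaluating gives E = 3.40×10^-15 J.

E = 3.40×10^-15 J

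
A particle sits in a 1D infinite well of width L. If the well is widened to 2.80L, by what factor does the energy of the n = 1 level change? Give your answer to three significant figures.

0.128

E_n ∝ 1/L², so the energy scales by 1/2.80² = 0.128.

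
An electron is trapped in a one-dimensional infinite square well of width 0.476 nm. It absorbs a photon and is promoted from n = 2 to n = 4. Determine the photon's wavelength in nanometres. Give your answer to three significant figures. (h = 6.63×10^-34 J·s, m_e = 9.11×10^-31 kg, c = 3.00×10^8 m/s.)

E_1 = h²/(8m_eL²) = 2.662×10^-19 J, so ΔE = (4² − 2²)E_1 = 3.194×10^-18 J.
λ = hc/ΔE = (6.63×10^-34·3.00×10^8)/3.194×10^-18 = 6.23×10^-8 m = 62.3 nm.

λ = 62.3 nm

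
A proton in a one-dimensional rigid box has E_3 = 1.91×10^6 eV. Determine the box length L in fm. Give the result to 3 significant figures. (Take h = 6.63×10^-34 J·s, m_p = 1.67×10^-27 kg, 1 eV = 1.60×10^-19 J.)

L = 31.1 fm

From E_n = n²h²/(8m_pL²), L = n·h/√(8m_pE_n).
E_3 = 1.91×10^6 eV = 3.056×10^-13 J, so L = 3·6.63×10^-34/√(8·1.67×10^-27·3.056×10^-13) = 3.11×10^-14 m = 31.1 fm.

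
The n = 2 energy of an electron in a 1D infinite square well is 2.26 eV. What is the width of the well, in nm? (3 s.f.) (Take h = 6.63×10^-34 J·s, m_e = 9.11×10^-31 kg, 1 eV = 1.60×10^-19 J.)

L = 0.817 nm

From E_n = n²h²/(8m_eL²), L = n·h/√(8m_eE_n).
E_2 = 2.26 eV = 3.616×10^-19 J, so L = 2·6.63×10^-34/√(8·9.11×10^-31·3.616×10^-19) = 8.17×10^-10 m = 0.817 nm.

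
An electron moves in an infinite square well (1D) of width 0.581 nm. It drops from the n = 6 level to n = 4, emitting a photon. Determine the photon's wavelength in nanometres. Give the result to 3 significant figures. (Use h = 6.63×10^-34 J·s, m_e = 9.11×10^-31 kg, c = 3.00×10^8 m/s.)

E_1 = h²/(8m_eL²) = 1.787×10^-19 J, so ΔE = (6² − 4²)E_1 = 3.574×10^-18 J.
λ = hc/ΔE = (6.63×10^-34·3.00×10^8)/3.574×10^-18 = 5.57×10^-8 m = 55.7 nm.

λ = 55.7 nm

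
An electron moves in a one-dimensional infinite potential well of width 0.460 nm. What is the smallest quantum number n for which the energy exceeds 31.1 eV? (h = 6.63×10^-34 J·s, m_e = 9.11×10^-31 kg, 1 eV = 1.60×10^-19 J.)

E_1 = h²/(8m_eL²) = 2.850×10^-19 J = 1.781 eV.
Need n² > 31.1/1.781 = 17.46, i.e. n > 4.179.
The smallest integer satisfying this is n = 5.

n = 5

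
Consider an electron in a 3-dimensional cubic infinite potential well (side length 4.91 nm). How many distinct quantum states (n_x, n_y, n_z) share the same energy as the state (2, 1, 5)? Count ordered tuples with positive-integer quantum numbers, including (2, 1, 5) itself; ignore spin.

The level has n_x² + n_y² + n_z² = 30. The ordered positive-integer solutions are (1, 2, 5), (1, 5, 2), (2, 1, 5), (2, 5, 1), (5, 1, 2), (5, 2, 1).
That gives 6 states.

degeneracy = 6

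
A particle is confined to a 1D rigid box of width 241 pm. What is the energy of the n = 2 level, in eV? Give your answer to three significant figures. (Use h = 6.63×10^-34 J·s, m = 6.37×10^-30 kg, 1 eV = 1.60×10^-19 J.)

For an infinite well E_n = n²h²/(8mL²), so E_1 = h²/(8mL²) = (6.63×10^-34)²/(8·6.37×10^-30·(2.41×10^-10 m)²) = 1.485×10^-19 J.
Then E_2 = 2²·E_1 = 4·1.485×10^-19 J = 5.940×10^-19 J.
Converting, E_2 = 5.940×10^-19 J / (1.60×10^-19 J/eV) = 3.71 eV.

E_2 = 3.71 eV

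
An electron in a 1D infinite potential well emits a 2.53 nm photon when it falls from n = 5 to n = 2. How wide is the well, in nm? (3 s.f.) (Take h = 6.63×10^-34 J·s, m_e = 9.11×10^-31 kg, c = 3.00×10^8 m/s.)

L = 0.127 nm

The photon carries ΔE = hc/λ = 6.63×10^-34·3.00×10^8/2.53×10^-9 m = 7.862×10^-17 J.
Since ΔE = (5² − 2²)E_1, E_1 = 3.744×10^-18 J, and L = h/√(8m_eE_1) = 1.27×10^-10 m = 0.127 nm.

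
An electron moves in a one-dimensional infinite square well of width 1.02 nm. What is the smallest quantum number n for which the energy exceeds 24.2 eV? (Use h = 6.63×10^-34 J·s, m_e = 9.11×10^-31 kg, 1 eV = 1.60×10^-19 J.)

n = 9

E_1 = h²/(8m_eL²) = 5.797×10^-20 J = 0.3623 eV.
Need n² > 24.2/0.3623 = 66.80, i.e. n > 8.173.
The smallest integer satisfying this is n = 9.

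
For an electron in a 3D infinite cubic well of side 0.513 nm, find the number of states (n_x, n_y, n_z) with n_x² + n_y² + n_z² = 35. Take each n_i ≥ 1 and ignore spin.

degeneracy = 6

The level has n_x² + n_y² + n_z² = 35. The ordered positive-integer solutions are (1, 3, 5), (1, 5, 3), (3, 1, 5), (3, 5, 1), (5, 1, 3), (5, 3, 1).
That gives 6 states.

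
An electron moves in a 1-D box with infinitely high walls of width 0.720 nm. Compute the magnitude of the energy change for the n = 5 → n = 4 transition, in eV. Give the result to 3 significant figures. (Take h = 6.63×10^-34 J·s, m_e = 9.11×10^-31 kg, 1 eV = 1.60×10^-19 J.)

E_1 = h²/(8m_eL²) = 1.163×10^-19 J.
|ΔE| = |5² − 4²|·E_1 = 9·1.163×10^-19 J = 1.047×10^-18 J = 6.54 eV.

|ΔE| = 6.54 eV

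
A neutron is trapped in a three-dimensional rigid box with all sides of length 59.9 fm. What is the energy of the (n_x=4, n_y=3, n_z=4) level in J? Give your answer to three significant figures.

For a 3D rectangular well E = (h²/8m_n)·Σ n_i²/L_i² = (6.626×10^-34)²/(8·1.675×10^-27) · [4²/(59.9 fm)² + 3²/(59.9 fm)² + 4²/(59.9 fm)²].
Evaluating gives E = 3.74×10^-13 J.

E = 3.74×10^-13 J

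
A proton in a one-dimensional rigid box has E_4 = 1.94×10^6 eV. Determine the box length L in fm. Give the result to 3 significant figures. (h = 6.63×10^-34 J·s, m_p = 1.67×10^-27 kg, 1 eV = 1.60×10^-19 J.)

L = 41.2 fm

From E_n = n²h²/(8m_pL²), L = n·h/√(8m_pE_n).
E_4 = 1.94×10^6 eV = 3.104×10^-13 J, so L = 4·6.63×10^-34/√(8·1.67×10^-27·3.104×10^-13) = 4.12×10^-14 m = 41.2 fm.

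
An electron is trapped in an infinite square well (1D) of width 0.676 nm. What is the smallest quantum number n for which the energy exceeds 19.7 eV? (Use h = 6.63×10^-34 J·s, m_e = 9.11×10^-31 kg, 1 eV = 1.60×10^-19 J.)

n = 5

E_1 = h²/(8m_eL²) = 1.320×10^-19 J = 0.8250 eV.
Need n² > 19.7/0.8250 = 23.88, i.e. n > 4.887.
The smallest integer satisfying this is n = 5.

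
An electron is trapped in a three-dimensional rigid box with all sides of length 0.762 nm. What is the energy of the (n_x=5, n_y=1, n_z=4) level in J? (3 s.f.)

E = 4.36×10^-18 J

For a 3D rectangular well E = (h²/8m_e)·Σ n_i²/L_i² = (6.626×10^-34)²/(8·9.109×10^-31) · [5²/(0.762 nm)² + 1²/(0.762 nm)² + 4²/(0.762 nm)²].
Evaluating gives E = 4.36×10^-18 J.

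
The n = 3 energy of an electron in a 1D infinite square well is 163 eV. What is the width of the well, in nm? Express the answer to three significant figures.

L = 0.144 nm

From E_n = n²h²/(8m_eL²), L = n·h/√(8m_eE_n).
E_3 = 163 eV = 2.611×10^-17 J, so L = 3·6.626×10^-34/√(8·9.109×10^-31·2.611×10^-17) = 1.44×10^-10 m = 0.144 nm.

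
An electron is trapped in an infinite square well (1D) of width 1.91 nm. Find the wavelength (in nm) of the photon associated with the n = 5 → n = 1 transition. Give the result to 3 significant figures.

λ = 501 nm

E_1 = h²/(8m_eL²) = 1.651×10^-20 J, so ΔE = (5² − 1²)E_1 = 3.962×10^-19 J.
λ = hc/ΔE = (6.626×10^-34·2.998×10^8)/3.962×10^-19 = 5.01×10^-7 m = 501 nm.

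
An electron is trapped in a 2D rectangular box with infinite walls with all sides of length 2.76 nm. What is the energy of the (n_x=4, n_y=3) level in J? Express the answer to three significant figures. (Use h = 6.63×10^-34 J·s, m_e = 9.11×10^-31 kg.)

For a 2D rectangular well E = (h²/8m_e)·Σ n_i²/L_i² = (6.63×10^-34)²/(8·9.11×10^-31) · [4²/(2.76 nm)² + 3²/(2.76 nm)²].
Evaluating gives E = 1.98×10^-19 J.

E = 1.98×10^-19 J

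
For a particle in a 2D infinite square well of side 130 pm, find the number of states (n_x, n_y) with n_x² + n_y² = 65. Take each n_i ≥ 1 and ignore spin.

The level has n_x² + n_y² = 65. The ordered positive-integer solutions are (1, 8), (4, 7), (7, 4), (8, 1).
That gives 4 states.

degeneracy = 4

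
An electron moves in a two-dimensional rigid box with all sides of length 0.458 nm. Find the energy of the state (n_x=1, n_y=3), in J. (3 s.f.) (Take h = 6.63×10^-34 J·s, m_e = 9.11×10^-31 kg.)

For a 2D rectangular well E = (h²/8m_e)·Σ n_i²/L_i² = (6.63×10^-34)²/(8·9.11×10^-31) · [1²/(0.458 nm)² + 3²/(0.458 nm)²].
Evaluating gives E = 2.88×10^-18 J.

E = 2.88×10^-18 J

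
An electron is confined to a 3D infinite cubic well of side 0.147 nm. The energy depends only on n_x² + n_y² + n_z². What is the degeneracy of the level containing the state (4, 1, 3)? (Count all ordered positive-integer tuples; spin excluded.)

The level has n_x² + n_y² + n_z² = 26. The ordered positive-integer solutions are (1, 3, 4), (1, 4, 3), (3, 1, 4), (3, 4, 1), (4, 1, 3), (4, 3, 1).
That gives 6 states.

degeneracy = 6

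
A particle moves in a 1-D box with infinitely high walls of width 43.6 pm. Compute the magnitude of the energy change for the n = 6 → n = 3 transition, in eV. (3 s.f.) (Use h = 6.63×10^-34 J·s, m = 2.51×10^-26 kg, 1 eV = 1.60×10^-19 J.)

E_1 = h²/(8mL²) = 1.152×10^-21 J.
|ΔE| = |6² − 3²|·E_1 = 27·1.152×10^-21 J = 3.110×10^-20 J = 0.194 eV.

|ΔE| = 0.194 eV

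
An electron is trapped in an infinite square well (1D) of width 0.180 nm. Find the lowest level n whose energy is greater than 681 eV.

E_1 = h²/(8m_eL²) = 1.860×10^-18 J = 11.61 eV.
Need n² > 681/11.61 = 58.66, i.e. n > 7.659.
The smallest integer satisfying this is n = 8.

n = 8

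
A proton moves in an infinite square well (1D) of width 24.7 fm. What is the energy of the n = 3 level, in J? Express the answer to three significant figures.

E_3 = 4.84×10^-13 J

For an infinite well E_n = n²h²/(8m_pL²), so E_1 = h²/(8m_pL²) = (6.626×10^-34)²/(8·1.673×10^-27·(2.47×10^-14 m)²) = 5.377×10^-14 J.
Then E_3 = 3²·E_1 = 9·5.377×10^-14 J = 4.84×10^-13 J.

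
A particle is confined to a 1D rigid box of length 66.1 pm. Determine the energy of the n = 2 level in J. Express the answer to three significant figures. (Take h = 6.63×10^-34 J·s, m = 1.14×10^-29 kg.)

E_2 = 4.41×10^-18 J

For an infinite well E_n = n²h²/(8mL²), so E_1 = h²/(8mL²) = (6.63×10^-34)²/(8·1.14×10^-29·(6.61×10^-11 m)²) = 1.103×10^-18 J.
Then E_2 = 2²·E_1 = 4·1.103×10^-18 J = 4.41×10^-18 J.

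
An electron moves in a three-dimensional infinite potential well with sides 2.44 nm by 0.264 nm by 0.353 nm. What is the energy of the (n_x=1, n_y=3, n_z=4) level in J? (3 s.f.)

For a 3D rectangular well E = (h²/8m_e)·Σ n_i²/L_i² = (6.626×10^-34)²/(8·9.109×10^-31) · [1²/(2.44 nm)² + 3²/(0.264 nm)² + 4²/(0.353 nm)²].
Evaluating gives E = 1.55×10^-17 J.

E = 1.55×10^-17 J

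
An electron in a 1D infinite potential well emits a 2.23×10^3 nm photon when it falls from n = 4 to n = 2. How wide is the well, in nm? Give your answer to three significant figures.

L = 2.85 nm

The photon carries ΔE = hc/λ = 6.626×10^-34·2.998×10^8/2.23×10^-6 m = 8.908×10^-20 J.
Since ΔE = (4² − 2²)E_1, E_1 = 7.423×10^-21 J, and L = h/√(8m_eE_1) = 2.85×10^-9 m = 2.85 nm.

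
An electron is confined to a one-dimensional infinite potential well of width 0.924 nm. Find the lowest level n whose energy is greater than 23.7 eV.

E_1 = h²/(8m_eL²) = 7.057×10^-20 J = 0.4405 eV.
Need n² > 23.7/0.4405 = 53.80, i.e. n > 7.335.
The smallest integer satisfying this is n = 8.

n = 8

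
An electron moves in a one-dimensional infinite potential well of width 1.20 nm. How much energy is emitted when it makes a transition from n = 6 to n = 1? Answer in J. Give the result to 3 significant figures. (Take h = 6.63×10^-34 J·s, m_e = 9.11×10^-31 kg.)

E_1 = h²/(8m_eL²) = 4.188×10^-20 J.
|ΔE| = |6² − 1²|·E_1 = 35·4.188×10^-20 J = 1.47×10^-18 J.

|ΔE| = 1.47×10^-18 J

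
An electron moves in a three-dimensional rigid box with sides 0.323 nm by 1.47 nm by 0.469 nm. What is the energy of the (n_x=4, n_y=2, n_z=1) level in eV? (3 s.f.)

For a 3D rectangular well E = (h²/8m_e)·Σ n_i²/L_i² = (6.626×10^-34)²/(8·9.109×10^-31) · [4²/(0.323 nm)² + 2²/(1.47 nm)² + 1²/(0.469 nm)²].
Evaluating gives E = 9.625×10^-18 J = 60.1 eV.

E = 60.1 eV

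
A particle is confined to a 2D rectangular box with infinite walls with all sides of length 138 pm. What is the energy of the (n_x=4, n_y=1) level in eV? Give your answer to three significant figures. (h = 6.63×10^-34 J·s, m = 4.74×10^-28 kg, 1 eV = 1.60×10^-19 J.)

E = 0.647 eV

For a 2D rectangular well E = (h²/8m)·Σ n_i²/L_i² = (6.63×10^-34)²/(8·4.74×10^-28) · [4²/(138 pm)² + 1²/(138 pm)²].
Evaluating gives E = 1.035×10^-19 J = 0.647 eV.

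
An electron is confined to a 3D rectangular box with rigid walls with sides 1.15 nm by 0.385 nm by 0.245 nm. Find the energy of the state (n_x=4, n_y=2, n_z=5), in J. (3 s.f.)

E = 2.74×10^-17 J

For a 3D rectangular well E = (h²/8m_e)·Σ n_i²/L_i² = (6.626×10^-34)²/(8·9.109×10^-31) · [4²/(1.15 nm)² + 2²/(0.385 nm)² + 5²/(0.245 nm)²].
Evaluating gives E = 2.74×10^-17 J.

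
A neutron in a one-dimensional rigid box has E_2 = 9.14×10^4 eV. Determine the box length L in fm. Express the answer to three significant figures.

From E_n = n²h²/(8m_nL²), L = n·h/√(8m_nE_n).
E_2 = 9.14×10^4 eV = 1.464×10^-14 J, so L = 2·6.626×10^-34/√(8·1.675×10^-27·1.464×10^-14) = 9.46×10^-14 m = 94.6 fm.

L = 94.6 fm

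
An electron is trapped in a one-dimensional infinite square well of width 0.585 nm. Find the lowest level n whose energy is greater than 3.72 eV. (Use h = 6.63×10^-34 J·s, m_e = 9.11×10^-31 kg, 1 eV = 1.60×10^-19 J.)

n = 2

E_1 = h²/(8m_eL²) = 1.762×10^-19 J = 1.101 eV.
Need n² > 3.72/1.101 = 3.379, i.e. n > 1.838.
The smallest integer satisfying this is n = 2.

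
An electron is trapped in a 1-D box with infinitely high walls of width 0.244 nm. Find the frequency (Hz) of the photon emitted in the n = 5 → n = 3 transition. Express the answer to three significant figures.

f = 2.44×10^16 Hz

E_1 = h²/(8m_eL²) = 1.012×10^-18 J and ΔE = (5² − 3²)E_1 = 1.619×10^-17 J.
f = ΔE/h = 1.619×10^-17/6.626×10^-34 = 2.44×10^16 Hz.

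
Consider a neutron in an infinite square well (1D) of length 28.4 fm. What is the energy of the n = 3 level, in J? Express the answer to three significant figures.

For an infinite well E_n = n²h²/(8m_nL²), so E_1 = h²/(8m_nL²) = (6.626×10^-34)²/(8·1.675×10^-27·(2.84×10^-14 m)²) = 4.062×10^-14 J.
Then E_3 = 3²·E_1 = 9·4.062×10^-14 J = 3.66×10^-13 J.

E_3 = 3.66×10^-13 J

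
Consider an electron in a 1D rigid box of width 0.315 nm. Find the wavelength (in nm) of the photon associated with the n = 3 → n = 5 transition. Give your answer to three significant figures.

λ = 20.4 nm

E_1 = h²/(8m_eL²) = 6.072×10^-19 J, so ΔE = (5² − 3²)E_1 = 9.715×10^-18 J.
λ = hc/ΔE = (6.626×10^-34·2.998×10^8)/9.715×10^-18 = 2.04×10^-8 m = 20.4 nm.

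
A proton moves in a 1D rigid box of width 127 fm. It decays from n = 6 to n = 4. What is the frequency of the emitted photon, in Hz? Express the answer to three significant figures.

f = 6.14×10^19 Hz

E_1 = h²/(8m_pL²) = 2.034×10^-15 J and ΔE = (6² − 4²)E_1 = 4.068×10^-14 J.
f = ΔE/h = 4.068×10^-14/6.626×10^-34 = 6.14×10^19 Hz.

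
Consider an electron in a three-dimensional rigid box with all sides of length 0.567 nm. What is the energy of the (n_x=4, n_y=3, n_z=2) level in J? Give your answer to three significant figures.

E = 5.43×10^-18 J

For a 3D rectangular well E = (h²/8m_e)·Σ n_i²/L_i² = (6.626×10^-34)²/(8·9.109×10^-31) · [4²/(0.567 nm)² + 3²/(0.567 nm)² + 2²/(0.567 nm)²].
Evaluating gives E = 5.43×10^-18 J.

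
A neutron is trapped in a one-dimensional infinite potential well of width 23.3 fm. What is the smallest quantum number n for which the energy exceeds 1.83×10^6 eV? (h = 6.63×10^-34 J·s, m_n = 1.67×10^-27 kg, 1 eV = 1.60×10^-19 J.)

E_1 = h²/(8m_nL²) = 6.061×10^-14 J = 3.788×10^5 eV.
Need n² > 1.83×10^6/3.788×10^5 = 4.831, i.e. n > 2.198.
The smallest integer satisfying this is n = 3.

n = 3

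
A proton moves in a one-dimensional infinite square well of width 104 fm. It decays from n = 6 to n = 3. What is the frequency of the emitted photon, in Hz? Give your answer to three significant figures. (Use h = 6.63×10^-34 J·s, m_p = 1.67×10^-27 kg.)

E_1 = h²/(8m_pL²) = 3.042×10^-15 J and ΔE = (6² − 3²)E_1 = 8.213×10^-14 J.
f = ΔE/h = 8.213×10^-14/6.63×10^-34 = 1.24×10^20 Hz.

f = 1.24×10^20 Hz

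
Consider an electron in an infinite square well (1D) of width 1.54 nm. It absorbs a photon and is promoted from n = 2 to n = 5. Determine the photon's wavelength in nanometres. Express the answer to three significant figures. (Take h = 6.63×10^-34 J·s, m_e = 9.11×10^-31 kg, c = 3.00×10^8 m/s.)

E_1 = h²/(8m_eL²) = 2.543×10^-20 J, so ΔE = (5² − 2²)E_1 = 5.340×10^-19 J.
λ = hc/ΔE = (6.63×10^-34·3.00×10^8)/5.340×10^-19 = 3.72×10^-7 m = 372 nm.

λ = 372 nm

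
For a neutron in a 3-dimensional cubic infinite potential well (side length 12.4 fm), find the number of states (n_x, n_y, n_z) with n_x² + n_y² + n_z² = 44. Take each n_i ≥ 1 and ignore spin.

The level has n_x² + n_y² + n_z² = 44. The ordered positive-integer solutions are (2, 2, 6), (2, 6, 2), (6, 2, 2).
That gives 3 states.

degeneracy = 3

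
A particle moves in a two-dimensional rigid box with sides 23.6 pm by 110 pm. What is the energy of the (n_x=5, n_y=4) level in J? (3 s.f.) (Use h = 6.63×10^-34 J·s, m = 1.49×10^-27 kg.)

E = 1.70×10^-18 J

For a 2D rectangular well E = (h²/8m)·Σ n_i²/L_i² = (6.63×10^-34)²/(8·1.49×10^-27) · [5²/(23.6 pm)² + 4²/(110 pm)²].
Evaluating gives E = 1.70×10^-18 J.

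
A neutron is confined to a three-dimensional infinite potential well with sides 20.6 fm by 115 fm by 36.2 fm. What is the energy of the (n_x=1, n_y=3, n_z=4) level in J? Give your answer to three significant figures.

For a 3D rectangular well E = (h²/8m_n)·Σ n_i²/L_i² = (6.626×10^-34)²/(8·1.675×10^-27) · [1²/(20.6 fm)² + 3²/(115 fm)² + 4²/(36.2 fm)²].
Evaluating gives E = 5.00×10^-13 J.

E = 5.00×10^-13 J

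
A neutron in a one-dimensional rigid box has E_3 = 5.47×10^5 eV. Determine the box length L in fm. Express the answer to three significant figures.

L = 58.0 fm

From E_n = n²h²/(8m_nL²), L = n·h/√(8m_nE_n).
E_3 = 5.47×10^5 eV = 8.763×10^-14 J, so L = 3·6.626×10^-34/√(8·1.675×10^-27·8.763×10^-14) = 5.80×10^-14 m = 58.0 fm.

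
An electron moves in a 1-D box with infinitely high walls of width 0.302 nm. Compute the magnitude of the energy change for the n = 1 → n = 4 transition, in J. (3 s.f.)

E_1 = h²/(8m_eL²) = 6.606×10^-19 J.
|ΔE| = |1² − 4²|·E_1 = 15·6.606×10^-19 J = 9.91×10^-18 J.

|ΔE| = 9.91×10^-18 J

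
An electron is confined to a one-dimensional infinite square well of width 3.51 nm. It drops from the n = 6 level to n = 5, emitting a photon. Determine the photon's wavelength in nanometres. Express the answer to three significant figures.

E_1 = h²/(8m_eL²) = 4.890×10^-21 J, so ΔE = (6² − 5²)E_1 = 5.379×10^-20 J.
λ = hc/ΔE = (6.626×10^-34·2.998×10^8)/5.379×10^-20 = 3.69×10^-6 m = 3.69×10^3 nm.

λ = 3.69×10^3 nm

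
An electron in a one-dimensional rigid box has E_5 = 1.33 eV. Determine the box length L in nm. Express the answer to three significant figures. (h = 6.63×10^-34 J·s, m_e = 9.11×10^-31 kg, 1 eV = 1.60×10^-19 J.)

From E_n = n²h²/(8m_eL²), L = n·h/√(8m_eE_n).
E_5 = 1.33 eV = 2.128×10^-19 J, so L = 5·6.63×10^-34/√(8·9.11×10^-31·2.128×10^-19) = 2.66×10^-9 m = 2.66 nm.

L = 2.66 nm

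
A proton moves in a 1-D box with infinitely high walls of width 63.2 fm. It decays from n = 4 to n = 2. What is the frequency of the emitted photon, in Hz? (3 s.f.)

E_1 = h²/(8m_pL²) = 8.213×10^-15 J and ΔE = (4² − 2²)E_1 = 9.856×10^-14 J.
f = ΔE/h = 9.856×10^-14/6.626×10^-34 = 1.49×10^20 Hz.

f = 1.49×10^20 Hz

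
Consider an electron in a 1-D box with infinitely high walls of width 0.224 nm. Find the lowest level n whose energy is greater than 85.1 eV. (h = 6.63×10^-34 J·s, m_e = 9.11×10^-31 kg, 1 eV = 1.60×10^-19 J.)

n = 4

E_1 = h²/(8m_eL²) = 1.202×10^-18 J = 7.513 eV.
Need n² > 85.1/7.513 = 11.33, i.e. n > 3.366.
The smallest integer satisfying this is n = 4.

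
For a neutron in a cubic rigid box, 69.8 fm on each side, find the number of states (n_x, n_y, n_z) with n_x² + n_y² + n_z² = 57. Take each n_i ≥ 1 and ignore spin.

degeneracy = 6

The level has n_x² + n_y² + n_z² = 57. The ordered positive-integer solutions are (2, 2, 7), (2, 7, 2), (4, 4, 5), (4, 5, 4), (5, 4, 4), (7, 2, 2).
That gives 6 states.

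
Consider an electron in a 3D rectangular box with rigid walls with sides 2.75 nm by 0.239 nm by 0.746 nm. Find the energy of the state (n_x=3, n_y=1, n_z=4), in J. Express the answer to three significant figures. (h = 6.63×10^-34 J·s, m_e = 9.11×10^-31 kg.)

E = 2.86×10^-18 J

For a 3D rectangular well E = (h²/8m_e)·Σ n_i²/L_i² = (6.63×10^-34)²/(8·9.11×10^-31) · [3²/(2.75 nm)² + 1²/(0.239 nm)² + 4²/(0.746 nm)²].
Evaluating gives E = 2.86×10^-18 J.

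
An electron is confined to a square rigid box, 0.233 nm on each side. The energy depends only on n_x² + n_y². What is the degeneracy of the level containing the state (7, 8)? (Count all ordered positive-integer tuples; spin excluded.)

The level has n_x² + n_y² = 113. The ordered positive-integer solutions are (7, 8), (8, 7).
That gives 2 states.

degeneracy = 2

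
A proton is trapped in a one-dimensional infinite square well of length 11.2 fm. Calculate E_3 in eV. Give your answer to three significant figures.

For an infinite well E_n = n²h²/(8m_pL²), so E_1 = h²/(8m_pL²) = (6.626×10^-34)²/(8·1.673×10^-27·(1.12×10^-14 m)²) = 2.615×10^-13 J.
Then E_3 = 3²·E_1 = 9·2.615×10^-13 J = 2.354×10^-12 J.
Converting, E_3 = 2.354×10^-12 J / (1.602×10^-19 J/eV) = 1.47×10^7 eV.

E_3 = 1.47×10^7 eV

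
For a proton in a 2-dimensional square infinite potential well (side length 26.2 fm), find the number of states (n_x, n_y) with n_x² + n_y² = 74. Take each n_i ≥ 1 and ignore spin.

degeneracy = 2

The level has n_x² + n_y² = 74. The ordered positive-integer solutions are (5, 7), (7, 5).
That gives 2 states.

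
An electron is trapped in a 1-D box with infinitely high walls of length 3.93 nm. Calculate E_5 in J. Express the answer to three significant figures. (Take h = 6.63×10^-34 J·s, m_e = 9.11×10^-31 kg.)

E_5 = 9.76×10^-20 J

For an infinite well E_n = n²h²/(8m_eL²), so E_1 = h²/(8m_eL²) = (6.63×10^-34)²/(8·9.11×10^-31·(3.93×10^-9 m)²) = 3.905×10^-21 J.
Then E_5 = 5²·E_1 = 25·3.905×10^-21 J = 9.76×10^-20 J.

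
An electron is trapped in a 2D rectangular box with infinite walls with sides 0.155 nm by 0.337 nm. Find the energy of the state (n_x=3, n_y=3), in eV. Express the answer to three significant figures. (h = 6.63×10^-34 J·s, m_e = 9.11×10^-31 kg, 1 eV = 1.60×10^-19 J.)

E = 171 eV

For a 2D rectangular well E = (h²/8m_e)·Σ n_i²/L_i² = (6.63×10^-34)²/(8·9.11×10^-31) · [3²/(0.155 nm)² + 3²/(0.337 nm)²].
Evaluating gives E = 2.737×10^-17 J = 171 eV.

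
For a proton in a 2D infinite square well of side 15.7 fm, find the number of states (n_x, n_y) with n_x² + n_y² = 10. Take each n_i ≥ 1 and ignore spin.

degeneracy = 2

The level has n_x² + n_y² = 10. The ordered positive-integer solutions are (1, 3), (3, 1).
That gives 2 states.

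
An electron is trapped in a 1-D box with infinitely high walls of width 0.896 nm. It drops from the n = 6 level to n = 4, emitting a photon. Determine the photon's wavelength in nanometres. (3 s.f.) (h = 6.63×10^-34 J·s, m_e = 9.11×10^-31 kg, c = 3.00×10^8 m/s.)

λ = 132 nm

E_1 = h²/(8m_eL²) = 7.513×10^-20 J, so ΔE = (6² − 4²)E_1 = 1.503×10^-18 J.
λ = hc/ΔE = (6.63×10^-34·3.00×10^8)/1.503×10^-18 = 1.32×10^-7 m = 132 nm.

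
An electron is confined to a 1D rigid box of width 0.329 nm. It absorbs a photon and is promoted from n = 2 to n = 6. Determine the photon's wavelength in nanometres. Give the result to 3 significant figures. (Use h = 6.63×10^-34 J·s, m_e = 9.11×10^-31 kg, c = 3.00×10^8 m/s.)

E_1 = h²/(8m_eL²) = 5.572×10^-19 J, so ΔE = (6² − 2²)E_1 = 1.783×10^-17 J.
λ = hc/ΔE = (6.63×10^-34·3.00×10^8)/1.783×10^-17 = 1.12×10^-8 m = 11.2 nm.

λ = 11.2 nm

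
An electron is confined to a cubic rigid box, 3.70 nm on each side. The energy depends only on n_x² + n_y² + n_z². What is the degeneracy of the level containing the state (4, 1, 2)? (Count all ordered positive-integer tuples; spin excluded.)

degeneracy = 6

The level has n_x² + n_y² + n_z² = 21. The ordered positive-integer solutions are (1, 2, 4), (1, 4, 2), (2, 1, 4), (2, 4, 1), (4, 1, 2), (4, 2, 1).
That gives 6 states.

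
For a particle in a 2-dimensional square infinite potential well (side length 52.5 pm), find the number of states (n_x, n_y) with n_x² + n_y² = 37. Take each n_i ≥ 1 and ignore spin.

The level has n_x² + n_y² = 37. The ordered positive-integer solutions are (1, 6), (6, 1).
That gives 2 states.

degeneracy = 2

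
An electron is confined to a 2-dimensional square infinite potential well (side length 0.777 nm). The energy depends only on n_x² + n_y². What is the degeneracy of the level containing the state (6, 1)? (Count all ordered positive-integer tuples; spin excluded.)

degeneracy = 2

The level has n_x² + n_y² = 37. The ordered positive-integer solutions are (1, 6), (6, 1).
That gives 2 states.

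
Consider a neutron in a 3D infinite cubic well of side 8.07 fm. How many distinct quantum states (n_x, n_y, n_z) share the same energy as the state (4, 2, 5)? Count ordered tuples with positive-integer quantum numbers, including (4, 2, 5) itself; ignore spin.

The level has n_x² + n_y² + n_z² = 45. The ordered positive-integer solutions are (2, 4, 5), (2, 5, 4), (4, 2, 5), (4, 5, 2), (5, 2, 4), (5, 4, 2).
That gives 6 states.

degeneracy = 6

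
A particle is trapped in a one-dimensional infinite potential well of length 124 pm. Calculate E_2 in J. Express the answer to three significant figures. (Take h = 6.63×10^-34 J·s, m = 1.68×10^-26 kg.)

For an infinite well E_n = n²h²/(8mL²), so E_1 = h²/(8mL²) = (6.63×10^-34)²/(8·1.68×10^-26·(1.24×10^-10 m)²) = 2.127×10^-22 J.
Then E_2 = 2²·E_1 = 4·2.127×10^-22 J = 8.51×10^-22 J.

E_2 = 8.51×10^-22 J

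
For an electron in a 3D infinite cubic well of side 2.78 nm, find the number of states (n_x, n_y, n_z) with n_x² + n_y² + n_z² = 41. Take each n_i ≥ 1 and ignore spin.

The level has n_x² + n_y² + n_z² = 41. The ordered positive-integer solutions are (1, 2, 6), (1, 6, 2), (2, 1, 6), (2, 6, 1), (3, 4, 4), (4, 3, 4), (4, 4, 3), (6, 1, 2), (6, 2, 1).
That gives 9 states.

degeneracy = 9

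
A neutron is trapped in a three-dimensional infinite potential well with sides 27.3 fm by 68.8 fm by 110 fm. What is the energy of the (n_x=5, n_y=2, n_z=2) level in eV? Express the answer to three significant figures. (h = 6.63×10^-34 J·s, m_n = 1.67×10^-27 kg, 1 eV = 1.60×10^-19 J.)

For a 3D rectangular well E = (h²/8m_n)·Σ n_i²/L_i² = (6.63×10^-34)²/(8·1.67×10^-27) · [5²/(27.3 fm)² + 2²/(68.8 fm)² + 2²/(110 fm)²].
Evaluating gives E = 1.142×10^-12 J = 7.14×10^6 eV.

E = 7.14×10^6 eV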